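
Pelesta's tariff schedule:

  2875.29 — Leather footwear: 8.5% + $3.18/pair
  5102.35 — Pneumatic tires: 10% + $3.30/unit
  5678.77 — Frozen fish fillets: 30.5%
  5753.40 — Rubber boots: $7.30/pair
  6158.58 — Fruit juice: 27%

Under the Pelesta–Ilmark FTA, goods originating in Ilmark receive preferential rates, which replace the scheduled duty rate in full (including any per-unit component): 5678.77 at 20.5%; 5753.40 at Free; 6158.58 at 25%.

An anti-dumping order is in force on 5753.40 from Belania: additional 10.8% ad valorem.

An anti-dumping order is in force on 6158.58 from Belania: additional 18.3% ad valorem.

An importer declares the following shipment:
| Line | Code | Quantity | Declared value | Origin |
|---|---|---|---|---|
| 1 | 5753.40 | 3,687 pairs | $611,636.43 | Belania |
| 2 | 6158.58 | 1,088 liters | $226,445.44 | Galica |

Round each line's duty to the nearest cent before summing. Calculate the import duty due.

Line 1 (5753.40, Belania, 3,687 pairs, $611,636.43):
Base rate for 5753.40 is $7.30/pair.
5753.40 has an FTA preferential rate, but origin Belania is not Ilmark; base rate stands.
Additional duty on 5753.40 from Belania: +10.8% ad valorem. Applied ad valorem rate = 10.8%.
Duty = $611,636.43 × 10.8% + 3,687 × $7.30 = $92,971.83.
Line 2 (6158.58, Galica, 1,088 liters, $226,445.44):
Base rate for 6158.58 is 27%.
6158.58 has an FTA preferential rate, but origin Galica is not Ilmark; base rate stands.
The additional-duty order on 6158.58 targets Belania, not Galica; it does not apply.
Duty = $226,445.44 × 27% = $61,140.27.
Total = $92,971.83 + $61,140.27 = $154,112.10.

$154,112.10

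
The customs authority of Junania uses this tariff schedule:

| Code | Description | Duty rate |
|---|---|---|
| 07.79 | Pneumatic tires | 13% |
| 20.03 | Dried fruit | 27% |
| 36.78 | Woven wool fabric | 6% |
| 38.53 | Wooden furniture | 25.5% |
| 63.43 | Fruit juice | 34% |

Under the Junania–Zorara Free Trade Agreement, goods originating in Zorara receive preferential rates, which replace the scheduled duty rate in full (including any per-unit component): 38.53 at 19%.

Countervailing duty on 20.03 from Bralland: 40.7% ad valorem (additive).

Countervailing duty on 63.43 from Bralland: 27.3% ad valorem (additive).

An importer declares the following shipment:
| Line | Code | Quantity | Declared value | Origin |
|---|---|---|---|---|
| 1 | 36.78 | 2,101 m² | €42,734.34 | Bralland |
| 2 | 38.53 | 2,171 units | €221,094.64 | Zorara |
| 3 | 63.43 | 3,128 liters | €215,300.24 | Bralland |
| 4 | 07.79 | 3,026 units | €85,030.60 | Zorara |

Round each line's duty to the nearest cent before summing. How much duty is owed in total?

€187,605.07

Line 1 (36.78, Bralland, 2,101 m², €42,734.34):
Base rate for 36.78 is 6%.
Duty = €42,734.34 × 6% = €2,564.06.
Line 2 (38.53, Zorara, 2,171 units, €221,094.64):
Base rate for 38.53 is 25.5%.
Origin Zorara qualifies under the Junania–Zorara agreement and 38.53 is covered: preferential rate 19% applies instead.
Duty = €221,094.64 × 19% = €42,007.98.
Line 3 (63.43, Bralland, 3,128 liters, €215,300.24):
Base rate for 63.43 is 34%.
Additional duty on 63.43 from Bralland: +27.3%. Applied ad valorem rate: 34% + 27.3% = 61.3%.
Duty = €215,300.24 × 61.3% = €131,979.05.
Line 4 (07.79, Zorara, 3,026 units, €85,030.60):
Base rate for 07.79 is 13%.
Origin Zorara is the FTA partner but 07.79 is not on the preference list; base rate stands.
Duty = €85,030.60 × 13% = €11,053.98.
Total = €2,564.06 + €42,007.98 + €131,979.05 + €11,053.98 = €187,605.07.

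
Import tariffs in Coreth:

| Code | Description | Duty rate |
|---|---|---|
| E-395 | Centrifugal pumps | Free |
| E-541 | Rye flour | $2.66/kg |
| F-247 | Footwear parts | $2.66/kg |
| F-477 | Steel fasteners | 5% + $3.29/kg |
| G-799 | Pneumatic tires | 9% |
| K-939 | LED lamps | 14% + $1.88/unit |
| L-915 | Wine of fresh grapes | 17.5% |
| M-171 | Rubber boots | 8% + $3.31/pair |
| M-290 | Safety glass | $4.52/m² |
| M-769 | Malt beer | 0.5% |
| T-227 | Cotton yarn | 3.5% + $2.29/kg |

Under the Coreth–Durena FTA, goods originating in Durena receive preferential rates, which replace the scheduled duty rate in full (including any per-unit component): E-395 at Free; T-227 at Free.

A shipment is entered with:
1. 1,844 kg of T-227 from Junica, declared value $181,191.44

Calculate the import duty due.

Line 1 (T-227, Junica, 1,844 kg, $181,191.44):
Base rate for T-227 is 3.5% + $2.29/kg.
T-227 has an FTA preferential rate, but origin Junica is not Durena; base rate stands.
Duty = $181,191.44 × 3.5% + 1,844 × $2.29 = $10,564.46.

$10,564.46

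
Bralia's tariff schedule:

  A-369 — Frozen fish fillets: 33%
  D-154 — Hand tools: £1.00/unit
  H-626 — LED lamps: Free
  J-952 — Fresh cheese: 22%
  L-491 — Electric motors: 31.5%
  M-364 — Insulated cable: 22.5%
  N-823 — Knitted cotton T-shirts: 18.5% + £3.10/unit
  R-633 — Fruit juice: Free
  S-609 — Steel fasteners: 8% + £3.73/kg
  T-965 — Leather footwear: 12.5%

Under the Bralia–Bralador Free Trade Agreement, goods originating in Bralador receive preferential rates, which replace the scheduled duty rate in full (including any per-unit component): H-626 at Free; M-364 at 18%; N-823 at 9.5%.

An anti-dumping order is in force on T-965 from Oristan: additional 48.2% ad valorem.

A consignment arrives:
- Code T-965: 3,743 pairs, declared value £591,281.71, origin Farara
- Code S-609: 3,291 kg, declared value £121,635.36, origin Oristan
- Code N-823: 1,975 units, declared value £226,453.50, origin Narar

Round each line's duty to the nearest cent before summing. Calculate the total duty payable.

£143,932.87

Line 1 (T-965, Farara, 3,743 pairs, £591,281.71):
Base rate for T-965 is 12.5%.
The additional-duty order on T-965 targets Oristan, not Farara; it does not apply.
Duty = £591,281.71 × 12.5% = £73,910.21.
Line 2 (S-609, Oristan, 3,291 kg, £121,635.36):
Base rate for S-609 is 8% + £3.73/kg.
Duty = £121,635.36 × 8% + 3,291 × £3.73 = £22,006.26.
Line 3 (N-823, Narar, 1,975 units, £226,453.50):
Base rate for N-823 is 18.5% + £3.10/unit.
N-823 has an FTA preferential rate, but origin Narar is not Bralador; base rate stands.
Duty = £226,453.50 × 18.5% + 1,975 × £3.10 = £48,016.40.
Total = £73,910.21 + £22,006.26 + £48,016.40 = £143,932.87.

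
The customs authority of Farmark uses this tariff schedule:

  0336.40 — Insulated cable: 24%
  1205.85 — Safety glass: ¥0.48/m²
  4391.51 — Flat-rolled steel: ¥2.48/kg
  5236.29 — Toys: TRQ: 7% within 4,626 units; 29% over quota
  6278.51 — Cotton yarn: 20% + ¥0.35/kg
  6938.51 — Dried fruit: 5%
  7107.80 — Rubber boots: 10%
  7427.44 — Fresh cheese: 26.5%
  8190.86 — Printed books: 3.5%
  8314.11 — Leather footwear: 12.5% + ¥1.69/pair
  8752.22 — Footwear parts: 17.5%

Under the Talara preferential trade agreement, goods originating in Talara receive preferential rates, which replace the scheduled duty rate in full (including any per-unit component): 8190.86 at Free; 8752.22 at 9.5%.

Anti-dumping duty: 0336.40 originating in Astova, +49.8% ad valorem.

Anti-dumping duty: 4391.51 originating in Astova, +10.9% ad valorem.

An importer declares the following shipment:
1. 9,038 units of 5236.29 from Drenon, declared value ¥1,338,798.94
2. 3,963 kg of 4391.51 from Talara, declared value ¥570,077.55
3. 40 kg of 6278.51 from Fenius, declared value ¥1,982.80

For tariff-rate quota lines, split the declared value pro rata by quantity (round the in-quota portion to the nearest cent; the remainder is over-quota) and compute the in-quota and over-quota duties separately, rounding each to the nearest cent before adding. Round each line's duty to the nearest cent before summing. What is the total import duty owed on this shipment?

Line 1 (5236.29, Drenon, 9,038 units, ¥1,338,798.94):
Code 5236.29 is under a tariff-rate quota (threshold 4,626 units). In-quota: 4,626 units at 7%; over-quota: 4,412 units at 29%.
Pro-rata value split: in-quota = ¥1,338,798.94 × 4,626/9,038 = ¥685,249.38; over-quota = ¥1,338,798.94 − ¥685,249.38 = ¥653,549.56.
In-quota duty = ¥685,249.38 × 7% = ¥47,967.46. Over-quota duty = ¥653,549.56 × 29% = ¥189,529.37.
Line duty = ¥47,967.46 + ¥189,529.37 = ¥237,496.83.
Line 2 (4391.51, Talara, 3,963 kg, ¥570,077.55):
Base rate for 4391.51 is ¥2.48/kg.
Origin Talara is the FTA partner but 4391.51 is not on the preference list; base rate stands.
The additional-duty order on 4391.51 targets Astova, not Talara; it does not apply.
Duty = 3,963 × ¥2.48 = ¥9,828.24.
Line 3 (6278.51, Fenius, 40 kg, ¥1,982.80):
Base rate for 6278.51 is 20% + ¥0.35/kg.
Duty = ¥1,982.80 × 20% + 40 × ¥0.35 = ¥410.56.
Total = ¥237,496.83 + ¥9,828.24 + ¥410.56 = ¥247,735.63.

¥247,735.63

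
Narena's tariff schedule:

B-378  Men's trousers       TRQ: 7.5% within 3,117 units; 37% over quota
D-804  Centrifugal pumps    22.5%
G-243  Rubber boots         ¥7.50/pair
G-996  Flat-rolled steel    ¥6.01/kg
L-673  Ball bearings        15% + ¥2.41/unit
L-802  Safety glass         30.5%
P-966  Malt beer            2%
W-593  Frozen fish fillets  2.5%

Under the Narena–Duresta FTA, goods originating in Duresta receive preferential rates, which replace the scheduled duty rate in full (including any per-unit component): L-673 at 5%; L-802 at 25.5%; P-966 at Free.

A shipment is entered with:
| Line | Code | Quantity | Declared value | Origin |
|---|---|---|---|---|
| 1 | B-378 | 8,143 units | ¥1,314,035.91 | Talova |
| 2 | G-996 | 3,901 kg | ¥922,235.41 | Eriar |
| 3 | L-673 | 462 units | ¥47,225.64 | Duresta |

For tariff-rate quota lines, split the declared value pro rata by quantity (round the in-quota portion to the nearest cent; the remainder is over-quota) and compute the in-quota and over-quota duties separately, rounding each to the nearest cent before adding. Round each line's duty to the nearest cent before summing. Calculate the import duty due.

¥363,617.44

Line 1 (B-378, Talova, 8,143 units, ¥1,314,035.91):
Code B-378 is under a tariff-rate quota (threshold 3,117 units). In-quota: 3,117 units at 7.5%; over-quota: 5,026 units at 37%.
Pro-rata value split: in-quota = ¥1,314,035.91 × 3,117/8,143 = ¥502,990.29; over-quota = ¥1,314,035.91 − ¥502,990.29 = ¥811,045.62.
In-quota duty = ¥502,990.29 × 7.5% = ¥37,724.27. Over-quota duty = ¥811,045.62 × 37% = ¥300,086.88.
Line duty = ¥37,724.27 + ¥300,086.88 = ¥337,811.15.
Line 2 (G-996, Eriar, 3,901 kg, ¥922,235.41):
Base rate for G-996 is ¥6.01/kg.
Duty = 3,901 × ¥6.01 = ¥23,445.01.
Line 3 (L-673, Duresta, 462 units, ¥47,225.64):
Base rate for L-673 is 15% + ¥2.41/unit.
Origin Duresta qualifies under the Narena–Duresta agreement and L-673 is covered: preferential rate 5% applies instead.
Duty = ¥47,225.64 × 5% = ¥2,361.28.
Total = ¥337,811.15 + ¥23,445.01 + ¥2,361.28 = ¥363,617.44.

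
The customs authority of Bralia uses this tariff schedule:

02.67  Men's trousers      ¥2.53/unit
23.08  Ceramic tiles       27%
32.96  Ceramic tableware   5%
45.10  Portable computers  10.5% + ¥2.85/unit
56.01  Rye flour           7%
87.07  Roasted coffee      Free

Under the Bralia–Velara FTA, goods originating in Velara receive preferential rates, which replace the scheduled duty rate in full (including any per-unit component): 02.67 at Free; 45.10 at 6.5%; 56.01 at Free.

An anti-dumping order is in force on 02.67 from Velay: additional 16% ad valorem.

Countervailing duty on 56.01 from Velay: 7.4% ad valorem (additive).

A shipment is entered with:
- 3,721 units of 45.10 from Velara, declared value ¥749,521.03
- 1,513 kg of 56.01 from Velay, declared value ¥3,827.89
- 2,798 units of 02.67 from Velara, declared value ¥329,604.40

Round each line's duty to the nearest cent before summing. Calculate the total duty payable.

¥49,270.09

Line 1 (45.10, Velara, 3,721 units, ¥749,521.03):
Base rate for 45.10 is 10.5% + ¥2.85/unit.
Origin Velara qualifies under the Bralia–Velara agreement and 45.10 is covered: preferential rate 6.5% applies instead.
Duty = ¥749,521.03 × 6.5% = ¥48,718.87.
Line 2 (56.01, Velay, 1,513 kg, ¥3,827.89):
Base rate for 56.01 is 7%.
56.01 has an FTA preferential rate, but origin Velay is not Velara; base rate stands.
Additional duty on 56.01 from Velay: +7.4%. Applied ad valorem rate: 7% + 7.4% = 14.4%.
Duty = ¥3,827.89 × 14.4% = ¥551.22.
Line 3 (02.67, Velara, 2,798 units, ¥329,604.40):
Base rate for 02.67 is ¥2.53/unit.
Origin Velara qualifies under the Bralia–Velara agreement and 02.67 is covered: preferential rate Free applies instead.
The additional-duty order on 02.67 targets Velay, not Velara; it does not apply.
Duty = ¥329,604.40 × 0% = ¥0.00.
Total = ¥48,718.87 + ¥551.22 + ¥0.00 = ¥49,270.09.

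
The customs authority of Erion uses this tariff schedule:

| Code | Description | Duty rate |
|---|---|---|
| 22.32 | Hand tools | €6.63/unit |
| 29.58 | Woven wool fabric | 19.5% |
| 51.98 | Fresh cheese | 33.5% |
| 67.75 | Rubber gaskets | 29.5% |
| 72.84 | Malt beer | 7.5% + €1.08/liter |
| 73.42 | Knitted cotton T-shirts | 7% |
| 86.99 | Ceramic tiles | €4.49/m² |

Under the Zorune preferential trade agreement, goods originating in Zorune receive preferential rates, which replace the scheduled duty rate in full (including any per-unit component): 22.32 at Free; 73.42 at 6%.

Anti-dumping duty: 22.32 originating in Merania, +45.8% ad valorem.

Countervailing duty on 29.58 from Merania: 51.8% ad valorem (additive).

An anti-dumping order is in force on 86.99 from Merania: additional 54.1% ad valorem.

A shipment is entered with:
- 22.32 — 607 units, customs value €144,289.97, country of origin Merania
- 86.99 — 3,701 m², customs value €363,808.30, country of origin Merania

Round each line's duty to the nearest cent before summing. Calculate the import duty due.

€283,547.00

Line 1 (22.32, Merania, 607 units, €144,289.97):
Base rate for 22.32 is €6.63/unit.
22.32 has an FTA preferential rate, but origin Merania is not Zorune; base rate stands.
Additional duty on 22.32 from Merania: +45.8% ad valorem. Applied ad valorem rate = 45.8%.
Duty = €144,289.97 × 45.8% + 607 × €6.63 = €70,109.22.
Line 2 (86.99, Merania, 3,701 m², €363,808.30):
Base rate for 86.99 is €4.49/m².
Additional duty on 86.99 from Merania: +54.1% ad valorem. Applied ad valorem rate = 54.1%.
Duty = €363,808.30 × 54.1% + 3,701 × €4.49 = €213,437.78.
Total = €70,109.22 + €213,437.78 = €283,547.00.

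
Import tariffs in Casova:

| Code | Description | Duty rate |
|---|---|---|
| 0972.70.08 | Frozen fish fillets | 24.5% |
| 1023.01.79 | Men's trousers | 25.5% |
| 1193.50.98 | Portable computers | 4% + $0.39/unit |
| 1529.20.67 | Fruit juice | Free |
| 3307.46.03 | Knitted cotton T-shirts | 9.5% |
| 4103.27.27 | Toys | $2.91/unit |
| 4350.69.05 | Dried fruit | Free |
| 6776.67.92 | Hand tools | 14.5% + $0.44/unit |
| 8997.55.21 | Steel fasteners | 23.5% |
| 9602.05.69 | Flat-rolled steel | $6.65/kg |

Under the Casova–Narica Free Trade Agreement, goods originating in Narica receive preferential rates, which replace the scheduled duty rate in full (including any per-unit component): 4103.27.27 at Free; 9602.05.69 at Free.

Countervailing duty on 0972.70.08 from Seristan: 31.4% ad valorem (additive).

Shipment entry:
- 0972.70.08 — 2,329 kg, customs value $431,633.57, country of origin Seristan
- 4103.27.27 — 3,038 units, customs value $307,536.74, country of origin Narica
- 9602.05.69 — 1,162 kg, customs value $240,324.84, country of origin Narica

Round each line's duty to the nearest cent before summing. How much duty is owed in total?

$241,283.17

Line 1 (0972.70.08, Seristan, 2,329 kg, $431,633.57):
Base rate for 0972.70.08 is 24.5%.
Additional duty on 0972.70.08 from Seristan: +31.4%. Applied ad valorem rate: 24.5% + 31.4% = 55.9%.
Duty = $431,633.57 × 55.9% = $241,283.17.
Line 2 (4103.27.27, Narica, 3,038 units, $307,536.74):
Base rate for 4103.27.27 is $2.91/unit.
Origin Narica qualifies under the Casova–Narica agreement and 4103.27.27 is covered: preferential rate Free applies instead.
Duty = $307,536.74 × 0% = $0.00.
Line 3 (9602.05.69, Narica, 1,162 kg, $240,324.84):
Base rate for 9602.05.69 is $6.65/kg.
Origin Narica qualifies under the Casova–Narica agreement and 9602.05.69 is covered: preferential rate Free applies instead.
Duty = $240,324.84 × 0% = $0.00.
Total = $241,283.17 + $0.00 + $0.00 = $241,283.17.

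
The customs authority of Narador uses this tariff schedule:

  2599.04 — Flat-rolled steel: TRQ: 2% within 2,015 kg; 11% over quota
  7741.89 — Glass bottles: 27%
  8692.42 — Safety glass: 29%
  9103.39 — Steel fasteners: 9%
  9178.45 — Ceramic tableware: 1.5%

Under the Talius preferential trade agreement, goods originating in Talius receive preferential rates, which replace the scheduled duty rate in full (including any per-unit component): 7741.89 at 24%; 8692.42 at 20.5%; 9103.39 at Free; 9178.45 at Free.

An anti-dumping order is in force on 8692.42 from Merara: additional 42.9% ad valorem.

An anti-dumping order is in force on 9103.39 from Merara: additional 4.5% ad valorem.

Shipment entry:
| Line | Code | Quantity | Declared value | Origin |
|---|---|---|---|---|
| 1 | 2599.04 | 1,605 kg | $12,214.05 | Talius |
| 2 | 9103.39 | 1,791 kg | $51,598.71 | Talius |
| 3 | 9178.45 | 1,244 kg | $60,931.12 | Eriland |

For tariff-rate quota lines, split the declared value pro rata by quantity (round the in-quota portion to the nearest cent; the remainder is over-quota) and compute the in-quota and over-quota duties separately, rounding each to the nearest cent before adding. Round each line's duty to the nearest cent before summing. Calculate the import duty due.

$1,158.25

Line 1 (2599.04, Talius, 1,605 kg, $12,214.05):
Code 2599.04 is under a tariff-rate quota (threshold 2,015 kg). Quantity 1,605 kg is within the quota, so the in-quota rate 2% applies to the full value.
Duty = $12,214.05 × 2% = $244.28.
Line 2 (9103.39, Talius, 1,791 kg, $51,598.71):
Base rate for 9103.39 is 9%.
Origin Talius qualifies under the Narador–Talius agreement and 9103.39 is covered: preferential rate Free applies instead.
The additional-duty order on 9103.39 targets Merara, not Talius; it does not apply.
Duty = $51,598.71 × 0% = $0.00.
Line 3 (9178.45, Eriland, 1,244 kg, $60,931.12):
Base rate for 9178.45 is 1.5%.
9178.45 has an FTA preferential rate, but origin Eriland is not Talius; base rate stands.
Duty = $60,931.12 × 1.5% = $913.97.
Total = $244.28 + $0.00 + $913.97 = $1,158.25.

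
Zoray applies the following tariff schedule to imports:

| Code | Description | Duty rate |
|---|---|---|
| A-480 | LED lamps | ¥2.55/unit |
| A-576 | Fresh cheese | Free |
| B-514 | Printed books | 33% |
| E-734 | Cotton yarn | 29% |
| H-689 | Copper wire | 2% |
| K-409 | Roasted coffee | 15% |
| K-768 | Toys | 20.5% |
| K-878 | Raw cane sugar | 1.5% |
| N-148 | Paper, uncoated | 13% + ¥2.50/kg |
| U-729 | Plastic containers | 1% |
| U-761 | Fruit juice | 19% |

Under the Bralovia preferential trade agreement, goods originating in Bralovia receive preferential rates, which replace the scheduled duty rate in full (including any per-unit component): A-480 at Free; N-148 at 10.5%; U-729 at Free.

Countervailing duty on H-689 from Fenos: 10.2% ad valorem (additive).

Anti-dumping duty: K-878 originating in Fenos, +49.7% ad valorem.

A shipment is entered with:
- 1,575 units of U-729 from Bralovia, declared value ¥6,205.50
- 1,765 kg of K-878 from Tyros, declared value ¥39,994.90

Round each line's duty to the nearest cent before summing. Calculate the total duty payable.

Line 1 (U-729, Bralovia, 1,575 units, ¥6,205.50):
Base rate for U-729 is 1%.
Origin Bralovia qualifies under the Zoray–Bralovia agreement and U-729 is covered: preferential rate Free applies instead.
Duty = ¥6,205.50 × 0% = ¥0.00.
Line 2 (K-878, Tyros, 1,765 kg, ¥39,994.90):
Base rate for K-878 is 1.5%.
The additional-duty order on K-878 targets Fenos, not Tyros; it does not apply.
Duty = ¥39,994.90 × 1.5% = ¥599.92.
Total = ¥0.00 + ¥599.92 = ¥599.92.

¥599.92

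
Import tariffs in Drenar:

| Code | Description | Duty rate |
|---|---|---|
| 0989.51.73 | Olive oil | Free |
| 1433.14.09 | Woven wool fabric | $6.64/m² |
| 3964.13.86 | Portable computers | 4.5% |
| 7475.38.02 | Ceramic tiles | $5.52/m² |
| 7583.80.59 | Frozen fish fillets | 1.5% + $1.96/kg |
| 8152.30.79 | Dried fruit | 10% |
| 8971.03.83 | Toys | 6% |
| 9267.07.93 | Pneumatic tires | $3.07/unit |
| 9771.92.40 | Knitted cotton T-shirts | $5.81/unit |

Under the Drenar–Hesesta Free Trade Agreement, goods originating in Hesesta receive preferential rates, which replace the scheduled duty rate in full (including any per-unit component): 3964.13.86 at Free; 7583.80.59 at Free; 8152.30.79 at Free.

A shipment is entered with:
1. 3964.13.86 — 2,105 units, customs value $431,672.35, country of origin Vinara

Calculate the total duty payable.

Line 1 (3964.13.86, Vinara, 2,105 units, $431,672.35):
Base rate for 3964.13.86 is 4.5%.
3964.13.86 has an FTA preferential rate, but origin Vinara is not Hesesta; base rate stands.
Duty = $431,672.35 × 4.5% = $19,425.26.

$19,425.26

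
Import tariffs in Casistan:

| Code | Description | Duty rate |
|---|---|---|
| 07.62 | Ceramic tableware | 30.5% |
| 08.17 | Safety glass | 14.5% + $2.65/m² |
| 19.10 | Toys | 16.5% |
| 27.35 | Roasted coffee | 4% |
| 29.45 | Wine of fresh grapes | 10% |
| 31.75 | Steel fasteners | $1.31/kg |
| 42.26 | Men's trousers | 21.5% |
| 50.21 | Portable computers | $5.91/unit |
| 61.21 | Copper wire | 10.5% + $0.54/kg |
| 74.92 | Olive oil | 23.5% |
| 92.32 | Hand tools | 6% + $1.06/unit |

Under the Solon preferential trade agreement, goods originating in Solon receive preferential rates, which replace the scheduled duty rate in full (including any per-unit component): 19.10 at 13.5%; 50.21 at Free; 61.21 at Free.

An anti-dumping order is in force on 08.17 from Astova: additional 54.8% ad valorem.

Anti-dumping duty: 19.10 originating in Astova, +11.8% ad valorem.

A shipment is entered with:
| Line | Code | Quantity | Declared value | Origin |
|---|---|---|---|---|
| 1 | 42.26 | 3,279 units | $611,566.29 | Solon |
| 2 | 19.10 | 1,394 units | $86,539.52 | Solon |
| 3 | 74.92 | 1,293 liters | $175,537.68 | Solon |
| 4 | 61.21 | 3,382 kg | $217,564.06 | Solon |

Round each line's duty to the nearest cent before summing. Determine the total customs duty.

Line 1 (42.26, Solon, 3,279 units, $611,566.29):
Base rate for 42.26 is 21.5%.
Origin Solon is the FTA partner but 42.26 is not on the preference list; base rate stands.
Duty = $611,566.29 × 21.5% = $131,486.75.
Line 2 (19.10, Solon, 1,394 units, $86,539.52):
Base rate for 19.10 is 16.5%.
Origin Solon qualifies under the Casistan–Solon agreement and 19.10 is covered: preferential rate 13.5% applies instead.
The additional-duty order on 19.10 targets Astova, not Solon; it does not apply.
Duty = $86,539.52 × 13.5% = $11,682.84.
Line 3 (74.92, Solon, 1,293 liters, $175,537.68):
Base rate for 74.92 is 23.5%.
Origin Solon is the FTA partner but 74.92 is not on the preference list; base rate stands.
Duty = $175,537.68 × 23.5% = $41,251.35.
Line 4 (61.21, Solon, 3,382 kg, $217,564.06):
Base rate for 61.21 is 10.5% + $0.54/kg.
Origin Solon qualifies under the Casistan–Solon agreement and 61.21 is covered: preferential rate Free applies instead.
Duty = $217,564.06 × 0% = $0.00.
Total = $131,486.75 + $11,682.84 + $41,251.35 + $0.00 = $184,420.94.

$184,420.94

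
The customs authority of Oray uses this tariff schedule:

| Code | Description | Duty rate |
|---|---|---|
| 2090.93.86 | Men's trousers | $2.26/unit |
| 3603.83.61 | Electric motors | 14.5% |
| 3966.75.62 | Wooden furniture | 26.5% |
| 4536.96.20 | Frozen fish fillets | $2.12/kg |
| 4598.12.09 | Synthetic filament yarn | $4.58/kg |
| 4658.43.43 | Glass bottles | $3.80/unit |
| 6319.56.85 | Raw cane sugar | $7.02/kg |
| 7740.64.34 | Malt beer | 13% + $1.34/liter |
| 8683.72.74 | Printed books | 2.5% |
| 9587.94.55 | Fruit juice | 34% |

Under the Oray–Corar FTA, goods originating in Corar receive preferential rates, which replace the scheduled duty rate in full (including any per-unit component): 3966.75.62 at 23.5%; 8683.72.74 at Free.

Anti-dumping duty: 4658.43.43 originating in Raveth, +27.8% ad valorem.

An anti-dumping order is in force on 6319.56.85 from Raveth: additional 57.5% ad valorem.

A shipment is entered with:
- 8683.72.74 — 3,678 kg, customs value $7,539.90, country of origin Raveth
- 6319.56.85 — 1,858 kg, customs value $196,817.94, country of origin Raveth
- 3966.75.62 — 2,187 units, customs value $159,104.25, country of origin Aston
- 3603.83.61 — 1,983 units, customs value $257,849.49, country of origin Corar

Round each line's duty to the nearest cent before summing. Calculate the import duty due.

Line 1 (8683.72.74, Raveth, 3,678 kg, $7,539.90):
Base rate for 8683.72.74 is 2.5%.
8683.72.74 has an FTA preferential rate, but origin Raveth is not Corar; base rate stands.
Duty = $7,539.90 × 2.5% = $188.50.
Line 2 (6319.56.85, Raveth, 1,858 kg, $196,817.94):
Base rate for 6319.56.85 is $7.02/kg.
Additional duty on 6319.56.85 from Raveth: +57.5% ad valorem. Applied ad valorem rate = 57.5%.
Duty = $196,817.94 × 57.5% + 1,858 × $7.02 = $126,213.48.
Line 3 (3966.75.62, Aston, 2,187 units, $159,104.25):
Base rate for 3966.75.62 is 26.5%.
3966.75.62 has an FTA preferential rate, but origin Aston is not Corar; base rate stands.
Duty = $159,104.25 × 26.5% = $42,162.63.
Line 4 (3603.83.61, Corar, 1,983 units, $257,849.49):
Base rate for 3603.83.61 is 14.5%.
Origin Corar is the FTA partner but 3603.83.61 is not on the preference list; base rate stands.
Duty = $257,849.49 × 14.5% = $37,388.18.
Total = $188.50 + $126,213.48 + $42,162.63 + $37,388.18 = $205,952.79.

$205,952.79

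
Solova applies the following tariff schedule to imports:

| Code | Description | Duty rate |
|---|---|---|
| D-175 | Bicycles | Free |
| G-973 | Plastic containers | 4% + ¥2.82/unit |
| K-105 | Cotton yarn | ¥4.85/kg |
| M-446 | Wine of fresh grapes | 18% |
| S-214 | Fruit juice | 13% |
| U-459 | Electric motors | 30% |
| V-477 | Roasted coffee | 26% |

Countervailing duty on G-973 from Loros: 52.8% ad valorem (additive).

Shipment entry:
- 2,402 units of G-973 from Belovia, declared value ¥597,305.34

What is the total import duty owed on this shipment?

Line 1 (G-973, Belovia, 2,402 units, ¥597,305.34):
Base rate for G-973 is 4% + ¥2.82/unit.
The additional-duty order on G-973 targets Loros, not Belovia; it does not apply.
Duty = ¥597,305.34 × 4% + 2,402 × ¥2.82 = ¥30,665.85.

¥30,665.85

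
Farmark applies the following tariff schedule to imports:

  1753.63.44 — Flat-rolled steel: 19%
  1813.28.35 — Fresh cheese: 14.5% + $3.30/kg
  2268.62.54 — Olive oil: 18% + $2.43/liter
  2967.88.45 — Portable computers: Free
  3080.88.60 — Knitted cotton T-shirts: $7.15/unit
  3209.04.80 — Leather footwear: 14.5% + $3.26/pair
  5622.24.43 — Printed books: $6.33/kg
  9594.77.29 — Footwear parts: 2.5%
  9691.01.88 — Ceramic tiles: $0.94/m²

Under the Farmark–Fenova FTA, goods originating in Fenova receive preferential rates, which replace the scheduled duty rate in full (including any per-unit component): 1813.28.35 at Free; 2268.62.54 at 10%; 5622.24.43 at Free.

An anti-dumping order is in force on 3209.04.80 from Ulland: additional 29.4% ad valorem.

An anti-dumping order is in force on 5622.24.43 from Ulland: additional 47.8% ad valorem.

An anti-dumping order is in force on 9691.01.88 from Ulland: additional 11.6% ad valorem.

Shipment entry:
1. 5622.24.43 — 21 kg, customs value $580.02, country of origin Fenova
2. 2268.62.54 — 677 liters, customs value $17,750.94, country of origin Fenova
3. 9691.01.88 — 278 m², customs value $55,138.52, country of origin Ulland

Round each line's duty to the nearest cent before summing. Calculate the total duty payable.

$8,432.48

Line 1 (5622.24.43, Fenova, 21 kg, $580.02):
Base rate for 5622.24.43 is $6.33/kg.
Origin Fenova qualifies under the Farmark–Fenova agreement and 5622.24.43 is covered: preferential rate Free applies instead.
The additional-duty order on 5622.24.43 targets Ulland, not Fenova; it does not apply.
Duty = $580.02 × 0% = $0.00.
Line 2 (2268.62.54, Fenova, 677 liters, $17,750.94):
Base rate for 2268.62.54 is 18% + $2.43/liter.
Origin Fenova qualifies under the Farmark–Fenova agreement and 2268.62.54 is covered: preferential rate 10% applies instead.
Duty = $17,750.94 × 10% = $1,775.09.
Line 3 (9691.01.88, Ulland, 278 m², $55,138.52):
Base rate for 9691.01.88 is $0.94/m².
Additional duty on 9691.01.88 from Ulland: +11.6% ad valorem. Applied ad valorem rate = 11.6%.
Duty = $55,138.52 × 11.6% + 278 × $0.94 = $6,657.39.
Total = $0.00 + $1,775.09 + $6,657.39 = $8,432.48.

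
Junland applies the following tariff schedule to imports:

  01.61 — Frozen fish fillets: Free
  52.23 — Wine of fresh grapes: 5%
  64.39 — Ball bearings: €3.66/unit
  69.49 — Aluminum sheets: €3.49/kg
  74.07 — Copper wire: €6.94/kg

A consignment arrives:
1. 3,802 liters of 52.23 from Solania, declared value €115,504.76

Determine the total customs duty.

€5,775.24

Line 1 (52.23, Solania, 3,802 liters, €115,504.76):
Base rate for 52.23 is 5%.
Duty = €115,504.76 × 5% = €5,775.24.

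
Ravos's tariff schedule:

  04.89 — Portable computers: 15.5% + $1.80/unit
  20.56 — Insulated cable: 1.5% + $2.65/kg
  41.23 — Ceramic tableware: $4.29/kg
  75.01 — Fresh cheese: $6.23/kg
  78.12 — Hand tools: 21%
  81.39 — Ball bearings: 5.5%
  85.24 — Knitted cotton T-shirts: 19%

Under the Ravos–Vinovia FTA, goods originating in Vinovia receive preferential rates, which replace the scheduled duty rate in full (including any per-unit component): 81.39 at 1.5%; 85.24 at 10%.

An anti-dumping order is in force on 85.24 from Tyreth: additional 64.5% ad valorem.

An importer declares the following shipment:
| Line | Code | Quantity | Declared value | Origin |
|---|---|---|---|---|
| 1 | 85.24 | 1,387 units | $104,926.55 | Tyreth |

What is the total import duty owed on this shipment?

$87,613.67

Line 1 (85.24, Tyreth, 1,387 units, $104,926.55):
Base rate for 85.24 is 19%.
85.24 has an FTA preferential rate, but origin Tyreth is not Vinovia; base rate stands.
Additional duty on 85.24 from Tyreth: +64.5%. Applied ad valorem rate: 19% + 64.5% = 83.5%.
Duty = $104,926.55 × 83.5% = $87,613.67.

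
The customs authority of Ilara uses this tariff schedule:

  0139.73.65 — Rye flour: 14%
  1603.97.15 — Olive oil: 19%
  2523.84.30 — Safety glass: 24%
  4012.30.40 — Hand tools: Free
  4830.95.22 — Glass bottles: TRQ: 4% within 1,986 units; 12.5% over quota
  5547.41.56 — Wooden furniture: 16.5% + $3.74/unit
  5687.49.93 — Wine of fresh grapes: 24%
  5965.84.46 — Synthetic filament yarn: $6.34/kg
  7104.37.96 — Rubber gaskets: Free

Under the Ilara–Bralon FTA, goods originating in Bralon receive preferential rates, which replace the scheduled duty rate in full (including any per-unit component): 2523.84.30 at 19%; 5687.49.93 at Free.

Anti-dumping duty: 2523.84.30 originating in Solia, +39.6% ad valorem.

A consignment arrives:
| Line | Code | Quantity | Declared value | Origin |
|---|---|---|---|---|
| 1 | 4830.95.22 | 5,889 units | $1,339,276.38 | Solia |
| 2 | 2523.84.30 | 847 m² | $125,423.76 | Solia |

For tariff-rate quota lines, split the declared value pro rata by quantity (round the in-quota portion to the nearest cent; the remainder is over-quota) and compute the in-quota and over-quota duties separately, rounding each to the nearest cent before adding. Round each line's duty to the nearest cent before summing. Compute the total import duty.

Line 1 (4830.95.22, Solia, 5,889 units, $1,339,276.38):
Code 4830.95.22 is under a tariff-rate quota (threshold 1,986 units). In-quota: 1,986 units at 4%; over-quota: 3,903 units at 12.5%.
Pro-rata value split: in-quota = $1,339,276.38 × 1,986/5,889 = $451,656.12; over-quota = $1,339,276.38 − $451,656.12 = $887,620.26.
In-quota duty = $451,656.12 × 4% = $18,066.24. Over-quota duty = $887,620.26 × 12.5% = $110,952.53.
Line duty = $18,066.24 + $110,952.53 = $129,018.77.
Line 2 (2523.84.30, Solia, 847 m², $125,423.76):
Base rate for 2523.84.30 is 24%.
2523.84.30 has an FTA preferential rate, but origin Solia is not Bralon; base rate stands.
Additional duty on 2523.84.30 from Solia: +39.6%. Applied ad valorem rate: 24% + 39.6% = 63.6%.
Duty = $125,423.76 × 63.6% = $79,769.51.
Total = $129,018.77 + $79,769.51 = $208,788.28.

$208,788.28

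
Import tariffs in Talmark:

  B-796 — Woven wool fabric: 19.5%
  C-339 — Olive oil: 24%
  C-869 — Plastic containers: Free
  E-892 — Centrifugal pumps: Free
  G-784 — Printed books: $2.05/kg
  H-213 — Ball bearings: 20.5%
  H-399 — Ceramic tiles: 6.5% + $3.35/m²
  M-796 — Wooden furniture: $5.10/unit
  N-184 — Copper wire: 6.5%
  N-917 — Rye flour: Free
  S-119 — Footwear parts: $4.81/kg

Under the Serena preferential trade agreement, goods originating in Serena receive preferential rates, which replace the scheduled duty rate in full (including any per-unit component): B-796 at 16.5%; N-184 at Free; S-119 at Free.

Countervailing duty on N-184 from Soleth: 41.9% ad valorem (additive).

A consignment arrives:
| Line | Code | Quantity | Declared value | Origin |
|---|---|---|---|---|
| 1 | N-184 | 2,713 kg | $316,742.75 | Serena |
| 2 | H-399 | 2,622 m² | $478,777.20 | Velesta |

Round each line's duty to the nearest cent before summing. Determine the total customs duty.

Line 1 (N-184, Serena, 2,713 kg, $316,742.75):
Base rate for N-184 is 6.5%.
Origin Serena qualifies under the Talmark–Serena agreement and N-184 is covered: preferential rate Free applies instead.
The additional-duty order on N-184 targets Soleth, not Serena; it does not apply.
Duty = $316,742.75 × 0% = $0.00.
Line 2 (H-399, Velesta, 2,622 m², $478,777.20):
Base rate for H-399 is 6.5% + $3.35/m².
Duty = $478,777.20 × 6.5% + 2,622 × $3.35 = $39,904.22.
Total = $0.00 + $39,904.22 = $39,904.22.

$39,904.22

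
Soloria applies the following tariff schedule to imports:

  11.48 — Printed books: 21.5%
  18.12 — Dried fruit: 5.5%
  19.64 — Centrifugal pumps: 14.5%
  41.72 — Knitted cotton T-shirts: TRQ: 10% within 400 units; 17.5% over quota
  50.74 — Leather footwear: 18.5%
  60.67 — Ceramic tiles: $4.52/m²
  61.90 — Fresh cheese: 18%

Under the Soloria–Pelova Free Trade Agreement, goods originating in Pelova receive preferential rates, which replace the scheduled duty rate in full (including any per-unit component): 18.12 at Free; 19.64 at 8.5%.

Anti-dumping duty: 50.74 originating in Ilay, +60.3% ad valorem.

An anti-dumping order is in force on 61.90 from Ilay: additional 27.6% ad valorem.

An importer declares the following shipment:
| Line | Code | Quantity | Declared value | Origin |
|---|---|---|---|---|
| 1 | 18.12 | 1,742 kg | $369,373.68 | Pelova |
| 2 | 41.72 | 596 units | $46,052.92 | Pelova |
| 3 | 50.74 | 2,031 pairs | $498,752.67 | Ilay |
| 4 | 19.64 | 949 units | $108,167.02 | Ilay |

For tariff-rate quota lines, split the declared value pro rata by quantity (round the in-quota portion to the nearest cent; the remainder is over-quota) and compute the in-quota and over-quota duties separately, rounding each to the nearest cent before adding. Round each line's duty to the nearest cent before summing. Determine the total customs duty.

Line 1 (18.12, Pelova, 1,742 kg, $369,373.68):
Base rate for 18.12 is 5.5%.
Origin Pelova qualifies under the Soloria–Pelova agreement and 18.12 is covered: preferential rate Free applies instead.
Duty = $369,373.68 × 0% = $0.00.
Line 2 (41.72, Pelova, 596 units, $46,052.92):
Code 41.72 is under a tariff-rate quota (threshold 400 units). In-quota: 400 units at 10%; over-quota: 196 units at 17.5%.
Pro-rata value split: in-quota = $46,052.92 × 400/596 = $30,908.00; over-quota = $46,052.92 − $30,908.00 = $15,144.92.
In-quota duty = $30,908.00 × 10% = $3,090.80. Over-quota duty = $15,144.92 × 17.5% = $2,650.36.
Line duty = $3,090.80 + $2,650.36 = $5,741.16.
Line 3 (50.74, Ilay, 2,031 pairs, $498,752.67):
Base rate for 50.74 is 18.5%.
Additional duty on 50.74 from Ilay: +60.3%. Applied ad valorem rate: 18.5% + 60.3% = 78.8%.
Duty = $498,752.67 × 78.8% = $393,017.10.
Line 4 (19.64, Ilay, 949 units, $108,167.02):
Base rate for 19.64 is 14.5%.
19.64 has an FTA preferential rate, but origin Ilay is not Pelova; base rate stands.
Duty = $108,167.02 × 14.5% = $15,684.22.
Total = $0.00 + $5,741.16 + $393,017.10 + $15,684.22 = $414,442.48.

$414,442.48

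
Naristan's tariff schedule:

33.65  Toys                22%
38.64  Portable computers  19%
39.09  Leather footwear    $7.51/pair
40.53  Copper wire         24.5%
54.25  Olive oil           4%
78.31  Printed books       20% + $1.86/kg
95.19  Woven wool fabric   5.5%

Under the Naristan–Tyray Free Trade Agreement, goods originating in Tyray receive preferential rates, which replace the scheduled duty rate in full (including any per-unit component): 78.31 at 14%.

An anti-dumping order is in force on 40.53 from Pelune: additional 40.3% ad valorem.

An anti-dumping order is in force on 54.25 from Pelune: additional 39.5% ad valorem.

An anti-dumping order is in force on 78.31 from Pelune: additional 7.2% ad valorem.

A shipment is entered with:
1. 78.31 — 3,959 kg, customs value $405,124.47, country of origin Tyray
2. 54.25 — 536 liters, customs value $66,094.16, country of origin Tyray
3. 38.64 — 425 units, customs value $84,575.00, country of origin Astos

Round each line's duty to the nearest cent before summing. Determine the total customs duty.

$75,430.45

Line 1 (78.31, Tyray, 3,959 kg, $405,124.47):
Base rate for 78.31 is 20% + $1.86/kg.
Origin Tyray qualifies under the Naristan–Tyray agreement and 78.31 is covered: preferential rate 14% applies instead.
The additional-duty order on 78.31 targets Pelune, not Tyray; it does not apply.
Duty = $405,124.47 × 14% = $56,717.43.
Line 2 (54.25, Tyray, 536 liters, $66,094.16):
Base rate for 54.25 is 4%.
Origin Tyray is the FTA partner but 54.25 is not on the preference list; base rate stands.
The additional-duty order on 54.25 targets Pelune, not Tyray; it does not apply.
Duty = $66,094.16 × 4% = $2,643.77.
Line 3 (38.64, Astos, 425 units, $84,575.00):
Base rate for 38.64 is 19%.
Duty = $84,575.00 × 19% = $16,069.25.
Total = $56,717.43 + $2,643.77 + $16,069.25 = $75,430.45.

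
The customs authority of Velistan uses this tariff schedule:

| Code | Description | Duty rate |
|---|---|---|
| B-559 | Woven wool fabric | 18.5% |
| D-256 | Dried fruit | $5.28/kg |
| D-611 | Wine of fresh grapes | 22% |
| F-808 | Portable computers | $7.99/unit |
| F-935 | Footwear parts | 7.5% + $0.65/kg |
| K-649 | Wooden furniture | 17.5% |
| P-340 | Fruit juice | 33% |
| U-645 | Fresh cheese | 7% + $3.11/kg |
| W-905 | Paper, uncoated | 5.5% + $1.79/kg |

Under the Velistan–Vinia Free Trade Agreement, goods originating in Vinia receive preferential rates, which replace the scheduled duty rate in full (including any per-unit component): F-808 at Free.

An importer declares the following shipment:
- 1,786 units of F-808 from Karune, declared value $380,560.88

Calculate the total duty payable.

Line 1 (F-808, Karune, 1,786 units, $380,560.88):
Base rate for F-808 is $7.99/unit.
F-808 has an FTA preferential rate, but origin Karune is not Vinia; base rate stands.
Duty = 1,786 × $7.99 = $14,270.14.

$14,270.14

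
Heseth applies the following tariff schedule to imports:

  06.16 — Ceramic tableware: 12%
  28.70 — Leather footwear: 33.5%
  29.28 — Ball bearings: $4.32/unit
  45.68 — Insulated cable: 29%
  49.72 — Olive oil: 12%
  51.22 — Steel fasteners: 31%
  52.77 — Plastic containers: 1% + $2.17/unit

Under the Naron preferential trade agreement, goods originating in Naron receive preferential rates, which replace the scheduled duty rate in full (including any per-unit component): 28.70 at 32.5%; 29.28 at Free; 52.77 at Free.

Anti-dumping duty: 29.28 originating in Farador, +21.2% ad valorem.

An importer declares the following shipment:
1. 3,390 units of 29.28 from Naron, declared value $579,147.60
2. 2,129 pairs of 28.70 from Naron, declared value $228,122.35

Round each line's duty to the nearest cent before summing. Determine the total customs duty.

Line 1 (29.28, Naron, 3,390 units, $579,147.60):
Base rate for 29.28 is $4.32/unit.
Origin Naron qualifies under the Heseth–Naron agreement and 29.28 is covered: preferential rate Free applies instead.
The additional-duty order on 29.28 targets Farador, not Naron; it does not apply.
Duty = $579,147.60 × 0% = $0.00.
Line 2 (28.70, Naron, 2,129 pairs, $228,122.35):
Base rate for 28.70 is 33.5%.
Origin Naron qualifies under the Heseth–Naron agreement and 28.70 is covered: preferential rate 32.5% applies instead.
Duty = $228,122.35 × 32.5% = $74,139.76.
Total = $0.00 + $74,139.76 = $74,139.76.

$74,139.76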